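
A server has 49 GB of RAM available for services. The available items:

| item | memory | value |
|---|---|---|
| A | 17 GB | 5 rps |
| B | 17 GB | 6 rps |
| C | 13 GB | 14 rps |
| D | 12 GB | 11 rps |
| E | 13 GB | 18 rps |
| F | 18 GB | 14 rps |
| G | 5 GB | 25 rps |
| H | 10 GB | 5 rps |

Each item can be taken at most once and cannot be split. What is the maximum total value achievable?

71 rps

Check high-value combinations within 49 GB:
- C+E+F+G: memory 13+13+18+5=49, value 14+18+14+25=71
- C+D+E+G: memory 13+12+13+5=43, value 14+11+18+25=68
- D+E+F+G: memory 12+13+18+5=48, value 11+18+14+25=68
- C+D+F+G: memory 13+12+18+5=48, value 14+11+14+25=64
Best: 71 rps.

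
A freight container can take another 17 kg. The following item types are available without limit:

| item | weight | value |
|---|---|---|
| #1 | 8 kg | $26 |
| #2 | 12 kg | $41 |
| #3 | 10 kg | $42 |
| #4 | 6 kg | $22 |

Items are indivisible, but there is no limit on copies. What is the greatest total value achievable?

Best value-per-unit is #3 at 42/10; filling with it alone gives 1×42 = 42.
Optimal mix: 1×#3 + 1×#4 → weight 16, value 64.

$64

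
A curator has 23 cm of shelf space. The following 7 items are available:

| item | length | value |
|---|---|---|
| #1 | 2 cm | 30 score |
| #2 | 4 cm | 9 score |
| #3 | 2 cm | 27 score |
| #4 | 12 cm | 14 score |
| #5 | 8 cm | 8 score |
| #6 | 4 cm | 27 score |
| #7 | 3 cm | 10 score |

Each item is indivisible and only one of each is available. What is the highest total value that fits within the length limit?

Check high-value combinations within 23 cm:
- #1+#2+#3+#5+#6+#7: length 2+4+2+8+4+3=23, value 30+9+27+8+27+10=111
- #1+#3+#4+#6+#7: length 2+2+12+4+3=23, value 30+27+14+27+10=108
- #1+#2+#3+#6+#7: length 2+4+2+4+3=15, value 30+9+27+27+10=103
Best: 111 score.

111 score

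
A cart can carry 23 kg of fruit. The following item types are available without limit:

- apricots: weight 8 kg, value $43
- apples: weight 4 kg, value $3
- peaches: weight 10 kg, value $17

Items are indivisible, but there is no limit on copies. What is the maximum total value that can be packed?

$89

Best value-per-unit is apricots at 43/8; filling with it alone gives 2×43 = 86.
Optimal mix: 2×apricots + 1×apples → weight 20, value 89.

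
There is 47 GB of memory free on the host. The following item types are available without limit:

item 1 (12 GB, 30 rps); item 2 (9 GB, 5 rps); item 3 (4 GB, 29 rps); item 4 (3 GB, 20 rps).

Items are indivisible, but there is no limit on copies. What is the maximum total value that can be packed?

Best value-per-unit is item 3 at 29/4; filling with it alone gives 11×29 = 319.
Optimal mix: 11×item 3 + 1×item 4 → memory 47, value 339.

339 rps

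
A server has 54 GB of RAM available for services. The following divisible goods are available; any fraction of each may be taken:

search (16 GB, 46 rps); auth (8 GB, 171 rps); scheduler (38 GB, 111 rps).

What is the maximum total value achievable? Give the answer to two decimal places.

305.00

Take in order of value per unit:
- auth (171/8 per unit): all 8 → value 171, running total 171.00
- scheduler (111/38 per unit): all 38 → value 111, running total 282.00
- search (46/16 per unit): 8 of 16 → value 8×46/16 = 23.0000, running total 305.00
Total 305.00.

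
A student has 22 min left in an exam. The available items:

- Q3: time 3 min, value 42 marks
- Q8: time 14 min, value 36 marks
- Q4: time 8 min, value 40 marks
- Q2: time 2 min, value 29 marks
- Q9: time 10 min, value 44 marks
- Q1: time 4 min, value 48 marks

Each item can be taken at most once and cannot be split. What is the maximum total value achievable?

Check high-value combinations within 22 min:
- Q3+Q2+Q9+Q1: time 3+2+10+4=19, value 42+29+44+48=163
- Q3+Q4+Q2+Q1: time 3+8+2+4=17, value 42+40+29+48=159
- Q3+Q9+Q1: time 3+10+4=17, value 42+44+48=134
- Q4+Q9+Q1: time 8+10+4=22, value 40+44+48=132
- Q3+Q4+Q1: time 3+8+4=15, value 42+40+48=130
Best: 163 marks.

163 marks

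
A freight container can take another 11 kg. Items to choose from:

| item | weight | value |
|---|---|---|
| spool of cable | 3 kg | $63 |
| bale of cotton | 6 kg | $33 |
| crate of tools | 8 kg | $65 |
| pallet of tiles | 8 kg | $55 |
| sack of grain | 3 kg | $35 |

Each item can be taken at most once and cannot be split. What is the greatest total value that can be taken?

$128

This is a 0/1 knapsack; check combinations near the capacity.
- spool of cable+crate of tools: weight 3+8=11, value 63+65=128
- spool of cable+pallet of tiles: weight 3+8=11, value 63+55=118
- crate of tools+sack of grain: weight 8+3=11, value 65+35=100
- spool of cable+sack of grain: weight 3+3=6, value 63+35=98
- spool of cable+bale of cotton: weight 3+6=9, value 63+33=96
Best: $128.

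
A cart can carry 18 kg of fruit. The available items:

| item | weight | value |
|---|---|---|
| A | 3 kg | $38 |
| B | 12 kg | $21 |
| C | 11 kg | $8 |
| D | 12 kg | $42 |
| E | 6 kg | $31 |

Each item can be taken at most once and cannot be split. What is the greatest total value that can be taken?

Check high-value combinations within 18 kg:
- A+D: weight 3+12=15, value 38+42=80
- D+E: weight 12+6=18, value 42+31=73
- A+E: weight 3+6=9, value 38+31=69
- A+B: weight 3+12=15, value 38+21=59
- B+E: weight 12+6=18, value 21+31=52
Best: $80.

$80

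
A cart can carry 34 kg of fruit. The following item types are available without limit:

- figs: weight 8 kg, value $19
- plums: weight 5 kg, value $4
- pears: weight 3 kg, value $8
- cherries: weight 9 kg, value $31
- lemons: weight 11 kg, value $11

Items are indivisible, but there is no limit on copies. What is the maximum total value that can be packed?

$109

Best value-per-unit is cherries at 31/9; filling with it alone gives 3×31 = 93.
Optimal mix: 2×pears + 3×cherries → weight 33, value 109.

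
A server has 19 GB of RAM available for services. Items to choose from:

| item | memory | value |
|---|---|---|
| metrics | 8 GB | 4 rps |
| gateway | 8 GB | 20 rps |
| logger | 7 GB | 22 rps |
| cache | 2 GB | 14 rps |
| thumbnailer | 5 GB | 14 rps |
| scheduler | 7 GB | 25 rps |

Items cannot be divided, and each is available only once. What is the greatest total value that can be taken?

Check high-value combinations within 19 GB:
- logger+cache+scheduler: memory 7+2+7=16, value 22+14+25=61
- logger+thumbnailer+scheduler: memory 7+5+7=19, value 22+14+25=61
- gateway+cache+scheduler: memory 8+2+7=17, value 20+14+25=59
- gateway+logger+cache: memory 8+7+2=17, value 20+22+14=56
- cache+thumbnailer+scheduler: memory 2+5+7=14, value 14+14+25=53
Best: 61 rps.

61 rps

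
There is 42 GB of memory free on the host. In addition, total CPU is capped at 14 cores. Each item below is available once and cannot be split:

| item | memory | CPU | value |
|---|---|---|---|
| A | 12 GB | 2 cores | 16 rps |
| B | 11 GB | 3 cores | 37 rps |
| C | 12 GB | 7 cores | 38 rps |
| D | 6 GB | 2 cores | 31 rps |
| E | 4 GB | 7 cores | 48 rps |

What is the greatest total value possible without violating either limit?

Feasible sets respecting both limits:
- A+B+D+E: memory 33, CPU 14, value 132
- A+B+C+D: memory 41, CPU 14, value 122
- B+D+E: memory 21, CPU 12, value 116
Best: 132 rps.

132 rps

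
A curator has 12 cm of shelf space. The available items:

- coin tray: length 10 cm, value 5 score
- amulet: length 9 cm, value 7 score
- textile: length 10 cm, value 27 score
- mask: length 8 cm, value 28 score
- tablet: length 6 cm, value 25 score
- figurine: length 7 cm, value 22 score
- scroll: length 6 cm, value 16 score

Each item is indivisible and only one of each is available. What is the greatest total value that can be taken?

Check high-value combinations within 12 cm:
- tablet+scroll: length 6+6=12, value 25+16=41
- mask: length 8, value 28
- textile: length 10, value 27
- tablet: length 6, value 25
Best: 41 score.

41 score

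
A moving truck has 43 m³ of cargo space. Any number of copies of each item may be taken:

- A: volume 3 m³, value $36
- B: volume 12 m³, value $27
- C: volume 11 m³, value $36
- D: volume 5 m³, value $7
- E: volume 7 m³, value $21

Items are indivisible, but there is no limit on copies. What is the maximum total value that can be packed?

$504

Best value-per-unit is A at 36/3, and filling with it alone uses volume 14×3=42. No mix of the others beats 14×36 = 504.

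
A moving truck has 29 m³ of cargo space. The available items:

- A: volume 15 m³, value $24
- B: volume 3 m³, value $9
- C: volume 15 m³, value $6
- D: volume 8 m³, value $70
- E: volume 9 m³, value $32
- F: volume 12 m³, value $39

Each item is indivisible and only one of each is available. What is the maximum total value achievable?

$141

This is a 0/1 knapsack; check combinations near the capacity.
- D+E+F: volume 8+9+12=29, value 70+32+39=141
- B+D+F: volume 3+8+12=23, value 9+70+39=118
- B+D+E: volume 3+8+9=20, value 9+70+32=111
- D+F: volume 8+12=20, value 70+39=109
Best: $141.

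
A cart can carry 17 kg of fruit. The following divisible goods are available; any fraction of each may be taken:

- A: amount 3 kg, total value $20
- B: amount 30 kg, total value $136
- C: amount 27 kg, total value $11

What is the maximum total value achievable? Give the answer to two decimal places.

Take in order of value per unit:
- A (20/3 per unit): all 3 → value 20, running total 20.00
- B (136/30 per unit): 14 of 30 → value 14×136/30 = 63.4667, running total 83.47
Total 83.47.

83.47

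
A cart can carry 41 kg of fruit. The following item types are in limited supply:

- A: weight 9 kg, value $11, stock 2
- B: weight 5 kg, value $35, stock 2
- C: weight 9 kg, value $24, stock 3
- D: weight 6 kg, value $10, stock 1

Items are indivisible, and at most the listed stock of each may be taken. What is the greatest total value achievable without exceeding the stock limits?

$142

Top feasible selections:
- 2×B + 3×C: weight 37, value 142
- 1×A + 2×B + 2×C: weight 37, value 129
- 2×B + 2×C + 1×D: weight 34, value 128
Best: $142.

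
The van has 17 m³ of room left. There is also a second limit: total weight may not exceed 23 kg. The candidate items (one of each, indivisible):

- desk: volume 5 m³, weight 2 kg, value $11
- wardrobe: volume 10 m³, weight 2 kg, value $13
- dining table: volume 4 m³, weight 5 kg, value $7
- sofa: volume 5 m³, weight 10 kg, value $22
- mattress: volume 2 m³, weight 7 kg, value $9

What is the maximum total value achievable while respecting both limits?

$44

Feasible sets respecting both limits:
- wardrobe+sofa+mattress: volume 17, weight 19, value 44
- desk+sofa+mattress: volume 12, weight 19, value 42
- desk+dining table+sofa: volume 14, weight 17, value 40
- dining table+sofa+mattress: volume 11, weight 22, value 38
Best: $44.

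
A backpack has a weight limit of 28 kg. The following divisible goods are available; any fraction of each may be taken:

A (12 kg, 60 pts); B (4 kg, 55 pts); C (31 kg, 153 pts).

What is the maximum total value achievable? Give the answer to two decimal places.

Take in order of value per unit:
- B (55/4 per unit): all 4 → value 55, running total 55.00
- A (60/12 per unit): all 12 → value 60, running total 115.00
- C (153/31 per unit): 12 of 31 → value 12×153/31 = 59.2258, running total 174.23
Total 174.23.

174.23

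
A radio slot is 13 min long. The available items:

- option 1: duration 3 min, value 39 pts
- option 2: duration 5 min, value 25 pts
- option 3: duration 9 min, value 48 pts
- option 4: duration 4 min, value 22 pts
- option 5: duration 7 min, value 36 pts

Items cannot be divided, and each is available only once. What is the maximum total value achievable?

87 pts

This is a 0/1 knapsack; check combinations near the capacity.
- option 1+option 3: duration 3+9=12, value 39+48=87
- option 1+option 2+option 4: duration 3+5+4=12, value 39+25+22=86
- option 1+option 5: duration 3+7=10, value 39+36=75
Best: 87 pts.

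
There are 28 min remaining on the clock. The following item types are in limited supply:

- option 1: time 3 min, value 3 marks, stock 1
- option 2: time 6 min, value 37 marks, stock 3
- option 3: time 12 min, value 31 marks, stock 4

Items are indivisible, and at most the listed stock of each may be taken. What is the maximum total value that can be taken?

114 marks

Best selections within time 28 and stock limits:
- 1×option 1 + 3×option 2: time 21, value 114
- 3×option 2: time 18, value 111
- 1×option 1 + 2×option 2 + 1×option 3: time 27, value 108
- 2×option 2 + 1×option 3: time 24, value 105
Best: 114 marks.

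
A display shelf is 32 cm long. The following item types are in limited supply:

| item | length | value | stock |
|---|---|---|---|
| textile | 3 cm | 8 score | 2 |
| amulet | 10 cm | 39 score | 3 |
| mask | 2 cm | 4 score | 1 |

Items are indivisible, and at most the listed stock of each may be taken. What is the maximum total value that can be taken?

Top feasible selections:
- 3×amulet + 1×mask: length 32, value 121
- 3×amulet: length 30, value 117
- 2×textile + 2×amulet + 1×mask: length 28, value 98
- 2×textile + 2×amulet: length 26, value 94
Best: 121 score.

121 score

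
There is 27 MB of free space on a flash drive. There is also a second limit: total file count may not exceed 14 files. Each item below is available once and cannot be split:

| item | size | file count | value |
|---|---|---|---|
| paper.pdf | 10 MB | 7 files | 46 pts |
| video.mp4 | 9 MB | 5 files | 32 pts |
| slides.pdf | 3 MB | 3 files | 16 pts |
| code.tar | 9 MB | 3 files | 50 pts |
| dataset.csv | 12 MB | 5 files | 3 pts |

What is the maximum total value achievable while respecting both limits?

112 pts

Feasible sets respecting both limits:
- paper.pdf+slides.pdf+code.tar: size 22, file count 13, value 112
- video.mp4+slides.pdf+code.tar: size 21, file count 11, value 98
- paper.pdf+code.tar: size 19, file count 10, value 96
Best: 112 pts.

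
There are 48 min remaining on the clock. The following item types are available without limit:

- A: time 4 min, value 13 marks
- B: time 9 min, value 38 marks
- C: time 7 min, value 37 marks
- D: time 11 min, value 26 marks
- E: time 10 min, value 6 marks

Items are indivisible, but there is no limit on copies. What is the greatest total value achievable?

Best value-per-unit is C at 37/7; filling with it alone gives 6×37 = 222.
Optimal mix: 1×A + 1×B + 5×C → time 48, value 236.

236 marks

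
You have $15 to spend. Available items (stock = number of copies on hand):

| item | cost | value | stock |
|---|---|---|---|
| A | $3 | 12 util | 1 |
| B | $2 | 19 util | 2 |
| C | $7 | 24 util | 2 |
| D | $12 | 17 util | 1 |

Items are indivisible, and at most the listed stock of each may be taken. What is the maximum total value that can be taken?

Top feasible selections:
- 1×A + 2×B + 1×C: cost 14, value 74
- 2×B + 1×C: cost 11, value 62
- 1×A + 1×B + 1×C: cost 12, value 55
- 1×A + 2×B: cost 7, value 50
Best: 74 util.

74 util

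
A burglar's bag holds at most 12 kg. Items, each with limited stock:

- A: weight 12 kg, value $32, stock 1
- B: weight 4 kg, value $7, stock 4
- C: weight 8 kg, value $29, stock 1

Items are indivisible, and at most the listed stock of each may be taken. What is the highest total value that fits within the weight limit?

$36

Best selections within weight 12 and stock limits:
- 1×B + 1×C: weight 12, value 36
- 1×A: weight 12, value 32
- 1×C: weight 8, value 29
Best: $36.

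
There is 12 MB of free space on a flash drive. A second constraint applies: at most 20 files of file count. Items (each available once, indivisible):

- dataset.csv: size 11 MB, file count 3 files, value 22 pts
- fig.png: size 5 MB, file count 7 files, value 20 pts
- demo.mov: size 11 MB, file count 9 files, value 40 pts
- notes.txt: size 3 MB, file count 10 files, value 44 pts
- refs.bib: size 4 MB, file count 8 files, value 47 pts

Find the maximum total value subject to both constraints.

91 pts

Feasible sets respecting both limits:
- notes.txt+refs.bib: size 7, file count 18, value 91
- fig.png+refs.bib: size 9, file count 15, value 67
- fig.png+notes.txt: size 8, file count 17, value 64
- refs.bib: size 4, file count 8, value 47
Best: 91 pts.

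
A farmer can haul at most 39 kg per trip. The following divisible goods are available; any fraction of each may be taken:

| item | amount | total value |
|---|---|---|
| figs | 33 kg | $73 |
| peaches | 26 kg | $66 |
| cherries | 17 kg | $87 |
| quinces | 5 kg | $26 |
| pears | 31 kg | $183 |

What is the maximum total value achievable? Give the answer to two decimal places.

Take in order of value per unit:
- pears (183/31 per unit): all 31 → value 183, running total 183.00
- quinces (26/5 per unit): all 5 → value 26, running total 209.00
- cherries (87/17 per unit): 3 of 17 → value 3×87/17 = 15.3529, running total 224.35
Total 224.35.

224.35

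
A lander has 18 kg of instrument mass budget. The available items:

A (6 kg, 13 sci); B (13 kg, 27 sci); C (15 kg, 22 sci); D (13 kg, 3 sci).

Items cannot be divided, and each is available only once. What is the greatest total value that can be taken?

27 sci

Check high-value combinations within 18 kg:
- B: mass 13, value 27
- C: mass 15, value 22
- A: mass 6, value 13
- D: mass 13, value 3
Best: 27 sci.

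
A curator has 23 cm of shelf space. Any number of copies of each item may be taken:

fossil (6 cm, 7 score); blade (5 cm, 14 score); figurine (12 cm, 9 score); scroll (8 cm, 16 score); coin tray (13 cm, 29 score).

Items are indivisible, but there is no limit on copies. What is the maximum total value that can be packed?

58 score

Best value-per-unit is blade at 14/5; filling with it alone gives 4×14 = 56.
Optimal mix: 3×blade + 1×scroll → length 23, value 58.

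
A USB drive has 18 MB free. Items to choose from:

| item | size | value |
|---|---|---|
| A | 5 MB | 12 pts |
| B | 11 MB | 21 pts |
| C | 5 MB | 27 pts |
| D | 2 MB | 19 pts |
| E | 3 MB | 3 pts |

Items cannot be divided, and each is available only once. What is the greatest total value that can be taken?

67 pts

Check high-value combinations within 18 MB:
- B+C+D: size 11+5+2=18, value 21+27+19=67
- A+C+D+E: size 5+5+2+3=15, value 12+27+19+3=61
- A+C+D: size 5+5+2=12, value 12+27+19=58
- A+B+D: size 5+11+2=18, value 12+21+19=52
Best: 67 pts.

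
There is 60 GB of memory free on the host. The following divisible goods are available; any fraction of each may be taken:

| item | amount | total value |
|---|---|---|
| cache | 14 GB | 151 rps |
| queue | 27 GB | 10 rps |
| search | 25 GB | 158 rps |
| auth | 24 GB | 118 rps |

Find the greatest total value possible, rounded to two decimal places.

412.25

Take in order of value per unit:
- cache (151/14 per unit): all 14 → value 151, running total 151.00
- search (158/25 per unit): all 25 → value 158, running total 309.00
- auth (118/24 per unit): 21 of 24 → value 21×118/24 = 103.2500, running total 412.25
Total 412.25.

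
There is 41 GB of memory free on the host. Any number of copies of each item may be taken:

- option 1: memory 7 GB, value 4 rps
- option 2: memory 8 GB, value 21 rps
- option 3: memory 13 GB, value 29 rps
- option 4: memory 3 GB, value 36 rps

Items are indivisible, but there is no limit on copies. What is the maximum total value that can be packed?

468 rps

Best value-per-unit is option 4 at 36/3, and filling with it alone uses memory 13×3=39. No mix of the others beats 13×36 = 468.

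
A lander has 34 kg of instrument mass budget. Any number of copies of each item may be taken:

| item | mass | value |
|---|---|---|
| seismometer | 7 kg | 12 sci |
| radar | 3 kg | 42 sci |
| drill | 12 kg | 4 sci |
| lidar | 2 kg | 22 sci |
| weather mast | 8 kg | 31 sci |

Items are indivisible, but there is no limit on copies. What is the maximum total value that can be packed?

Best value-per-unit is radar at 42/3; filling with it alone gives 11×42 = 462.
Optimal mix: 10×radar + 2×lidar → mass 34, value 464.

464 sci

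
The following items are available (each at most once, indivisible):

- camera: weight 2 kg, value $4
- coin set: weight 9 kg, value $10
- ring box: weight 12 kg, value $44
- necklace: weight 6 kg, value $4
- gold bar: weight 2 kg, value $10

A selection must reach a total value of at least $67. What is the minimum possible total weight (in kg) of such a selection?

25

Subsets with value ≥ 67, sorted by total weight:
- camera+coin set+ring box+gold bar: weight 25, value 68
- coin set+ring box+necklace+gold bar: weight 29, value 68
Minimum weight: 25 kg.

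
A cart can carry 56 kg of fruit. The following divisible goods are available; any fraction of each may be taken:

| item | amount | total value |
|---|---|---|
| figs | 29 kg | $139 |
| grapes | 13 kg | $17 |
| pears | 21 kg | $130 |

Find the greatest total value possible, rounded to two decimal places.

276.85

Take in order of value per unit:
- pears (130/21 per unit): all 21 → value 130, running total 130.00
- figs (139/29 per unit): all 29 → value 139, running total 269.00
- grapes (17/13 per unit): 6 of 13 → value 6×17/13 = 7.8462, running total 276.85
Total 276.85.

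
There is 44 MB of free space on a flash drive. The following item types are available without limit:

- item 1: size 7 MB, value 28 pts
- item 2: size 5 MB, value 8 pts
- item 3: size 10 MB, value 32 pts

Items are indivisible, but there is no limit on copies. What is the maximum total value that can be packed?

Best value-per-unit is item 1 at 28/7, and filling with it alone uses size 6×7=42. No mix of the others beats 6×28 = 168.

168 pts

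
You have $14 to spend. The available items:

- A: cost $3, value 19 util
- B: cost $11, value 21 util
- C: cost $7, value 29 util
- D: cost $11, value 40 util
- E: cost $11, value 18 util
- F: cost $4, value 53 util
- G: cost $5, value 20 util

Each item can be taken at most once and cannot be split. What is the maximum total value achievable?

Check high-value combinations within $14:
- A+C+F: cost 3+7+4=14, value 19+29+53=101
- A+F+G: cost 3+4+5=12, value 19+53+20=92
- C+F: cost 7+4=11, value 29+53=82
- F+G: cost 4+5=9, value 53+20=73
Best: 101 util.

101 util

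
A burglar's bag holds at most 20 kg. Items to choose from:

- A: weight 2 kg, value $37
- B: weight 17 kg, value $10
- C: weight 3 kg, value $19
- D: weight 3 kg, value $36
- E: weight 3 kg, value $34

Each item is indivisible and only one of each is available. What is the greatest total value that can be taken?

$126

Check high-value combinations within 20 kg:
- A+C+D+E: weight 2+3+3+3=11, value 37+19+36+34=126
- A+D+E: weight 2+3+3=8, value 37+36+34=107
- A+C+D: weight 2+3+3=8, value 37+19+36=92
Best: $126.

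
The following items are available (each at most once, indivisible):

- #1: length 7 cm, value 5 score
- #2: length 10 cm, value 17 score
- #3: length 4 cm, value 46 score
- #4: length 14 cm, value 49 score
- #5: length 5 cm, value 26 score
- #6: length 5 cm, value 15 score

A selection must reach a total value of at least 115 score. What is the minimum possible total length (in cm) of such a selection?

Subsets with value ≥ 115, sorted by total length:
- #3+#4+#5: length 23, value 121
- #3+#4+#5+#6: length 28, value 136
- #1+#3+#4+#5: length 30, value 126
- #1+#3+#4+#6: length 30, value 115
Minimum length: 23 cm.

23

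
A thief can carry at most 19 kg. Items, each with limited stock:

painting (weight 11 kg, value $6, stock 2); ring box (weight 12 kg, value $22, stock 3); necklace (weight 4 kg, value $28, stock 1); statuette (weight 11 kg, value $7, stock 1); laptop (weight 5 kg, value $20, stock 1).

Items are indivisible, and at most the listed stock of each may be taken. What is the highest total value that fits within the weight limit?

$50

Top feasible selections:
- 1×ring box + 1×necklace: weight 16, value 50
- 1×necklace + 1×laptop: weight 9, value 48
Best: $50.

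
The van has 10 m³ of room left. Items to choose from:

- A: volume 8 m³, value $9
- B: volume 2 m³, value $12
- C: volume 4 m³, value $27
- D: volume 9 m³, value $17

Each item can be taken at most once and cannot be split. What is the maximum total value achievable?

Check high-value combinations within 10 m³:
- B+C: volume 2+4=6, value 12+27=39
- C: volume 4, value 27
- A+B: volume 8+2=10, value 9+12=21
- D: volume 9, value 17
- B: volume 2, value 12
Best: $39.

$39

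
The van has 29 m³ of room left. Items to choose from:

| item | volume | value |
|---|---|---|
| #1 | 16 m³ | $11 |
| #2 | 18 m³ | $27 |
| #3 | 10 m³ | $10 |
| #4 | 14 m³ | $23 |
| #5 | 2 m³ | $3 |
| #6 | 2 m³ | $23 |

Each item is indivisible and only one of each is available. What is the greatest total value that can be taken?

$59

Check high-value combinations within 29 m³:
- #3+#4+#5+#6: volume 10+14+2+2=28, value 10+23+3+23=59
- #3+#4+#6: volume 10+14+2=26, value 10+23+23=56
- #2+#5+#6: volume 18+2+2=22, value 27+3+23=53
- #2+#6: volume 18+2=20, value 27+23=50
- #4+#5+#6: volume 14+2+2=18, value 23+3+23=49
Best: $59.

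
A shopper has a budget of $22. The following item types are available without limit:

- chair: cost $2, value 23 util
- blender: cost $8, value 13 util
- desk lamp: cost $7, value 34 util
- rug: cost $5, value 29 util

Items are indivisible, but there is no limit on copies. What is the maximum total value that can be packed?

253 util

Best value-per-unit is chair at 23/2, and filling with it alone uses cost 11×2=22. No mix of the others beats 11×23 = 253.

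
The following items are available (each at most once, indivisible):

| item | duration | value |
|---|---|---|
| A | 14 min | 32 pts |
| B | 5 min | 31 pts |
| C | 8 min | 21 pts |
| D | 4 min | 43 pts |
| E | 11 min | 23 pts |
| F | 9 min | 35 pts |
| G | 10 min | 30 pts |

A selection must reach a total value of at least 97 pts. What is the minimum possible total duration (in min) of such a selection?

Subsets with value ≥ 97, sorted by total duration:
- B+D+F: duration 18, value 109
- B+D+G: duration 19, value 104
- B+D+E: duration 20, value 97
Minimum duration: 18 min.

18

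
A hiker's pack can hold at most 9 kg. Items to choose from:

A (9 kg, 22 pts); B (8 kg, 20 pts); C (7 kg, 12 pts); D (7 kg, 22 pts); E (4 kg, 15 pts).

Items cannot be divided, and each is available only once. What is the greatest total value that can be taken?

Check high-value combinations within 9 kg:
- D: weight 7, value 22
- A: weight 9, value 22
- B: weight 8, value 20
- E: weight 4, value 15
- C: weight 7, value 12
Best: 22 pts.

22 pts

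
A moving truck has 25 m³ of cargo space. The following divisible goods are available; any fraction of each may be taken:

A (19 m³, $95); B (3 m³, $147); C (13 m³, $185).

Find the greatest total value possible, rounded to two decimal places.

Take in order of value per unit:
- B (147/3 per unit): all 3 → value 147, running total 147.00
- C (185/13 per unit): all 13 → value 185, running total 332.00
- A (95/19 per unit): 9 of 19 → value 9×95/19 = 45.0000, running total 377.00
Total 377.00.

377.00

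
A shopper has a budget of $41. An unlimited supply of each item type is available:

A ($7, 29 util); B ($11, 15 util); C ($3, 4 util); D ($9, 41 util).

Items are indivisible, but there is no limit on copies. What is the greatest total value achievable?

181 util

Best value-per-unit is D at 41/9; filling with it alone gives 4×41 = 164.
Optimal mix: 2×A + 3×D → cost 41, value 181.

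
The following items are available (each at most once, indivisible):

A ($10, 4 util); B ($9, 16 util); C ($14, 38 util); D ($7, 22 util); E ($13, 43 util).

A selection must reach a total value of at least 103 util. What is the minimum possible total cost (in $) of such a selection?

Subsets with value ≥ 103, sorted by total cost:
- C+D+E: cost 34, value 103
- B+C+D+E: cost 43, value 119
- A+C+D+E: cost 44, value 107
Minimum cost: 34 $.

34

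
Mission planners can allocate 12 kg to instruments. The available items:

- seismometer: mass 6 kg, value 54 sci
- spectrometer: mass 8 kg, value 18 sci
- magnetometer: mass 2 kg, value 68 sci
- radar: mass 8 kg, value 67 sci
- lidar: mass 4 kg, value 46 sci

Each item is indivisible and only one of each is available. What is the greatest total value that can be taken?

Check high-value combinations within 12 kg:
- seismometer+magnetometer+lidar: mass 6+2+4=12, value 54+68+46=168
- magnetometer+radar: mass 2+8=10, value 68+67=135
- seismometer+magnetometer: mass 6+2=8, value 54+68=122
- magnetometer+lidar: mass 2+4=6, value 68+46=114
Best: 168 sci.

168 sci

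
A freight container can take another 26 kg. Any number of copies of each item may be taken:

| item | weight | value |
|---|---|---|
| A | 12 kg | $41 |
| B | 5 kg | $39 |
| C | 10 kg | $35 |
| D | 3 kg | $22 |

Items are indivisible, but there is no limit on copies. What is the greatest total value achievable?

$200

Best value-per-unit is B at 39/5; filling with it alone gives 5×39 = 195.
Optimal mix: 4×B + 2×D → weight 26, value 200.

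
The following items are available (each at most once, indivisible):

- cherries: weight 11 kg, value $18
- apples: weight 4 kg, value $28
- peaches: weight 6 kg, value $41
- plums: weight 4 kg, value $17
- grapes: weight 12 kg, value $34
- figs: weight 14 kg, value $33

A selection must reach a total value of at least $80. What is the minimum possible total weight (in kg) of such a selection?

Subsets with value ≥ 80, sorted by total weight:
- apples+peaches+plums: weight 14, value 86
- cherries+apples+peaches: weight 21, value 87
Minimum weight: 14 kg.

14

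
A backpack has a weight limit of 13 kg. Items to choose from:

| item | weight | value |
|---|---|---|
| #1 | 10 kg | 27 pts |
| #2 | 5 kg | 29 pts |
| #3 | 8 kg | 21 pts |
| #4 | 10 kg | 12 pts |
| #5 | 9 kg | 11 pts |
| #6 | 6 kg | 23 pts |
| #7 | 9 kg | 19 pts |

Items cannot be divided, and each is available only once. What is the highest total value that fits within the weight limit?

Check high-value combinations within 13 kg:
- #2+#6: weight 5+6=11, value 29+23=52
- #2+#3: weight 5+8=13, value 29+21=50
- #2: weight 5, value 29
Best: 52 pts.

52 pts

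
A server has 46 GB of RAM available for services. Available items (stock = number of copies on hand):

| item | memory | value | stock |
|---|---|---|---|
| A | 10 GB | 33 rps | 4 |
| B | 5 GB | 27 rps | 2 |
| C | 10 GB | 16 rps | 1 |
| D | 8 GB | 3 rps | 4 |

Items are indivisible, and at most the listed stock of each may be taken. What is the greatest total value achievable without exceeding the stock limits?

Best selections within memory 46 and stock limits:
- 4×A + 1×B: memory 45, value 159
- 3×A + 2×B: memory 40, value 153
- 3×A + 1×B + 1×C: memory 45, value 142
Best: 159 rps.

159 rps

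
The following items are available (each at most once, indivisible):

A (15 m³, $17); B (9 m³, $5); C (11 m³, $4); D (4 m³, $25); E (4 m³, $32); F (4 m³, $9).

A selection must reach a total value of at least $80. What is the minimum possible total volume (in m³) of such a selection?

27

Subsets with value ≥ 80, sorted by total volume:
- A+D+E+F: volume 27, value 83
- A+B+D+E+F: volume 36, value 88
- A+C+D+E+F: volume 38, value 87
Minimum volume: 27 m³.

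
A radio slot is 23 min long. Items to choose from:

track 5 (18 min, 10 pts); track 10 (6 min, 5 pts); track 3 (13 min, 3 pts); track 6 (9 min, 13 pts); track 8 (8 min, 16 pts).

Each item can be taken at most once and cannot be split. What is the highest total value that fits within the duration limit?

Check high-value combinations within 23 min:
- track 10+track 6+track 8: duration 6+9+8=23, value 5+13+16=34
- track 6+track 8: duration 9+8=17, value 13+16=29
- track 10+track 8: duration 6+8=14, value 5+16=21
- track 3+track 8: duration 13+8=21, value 3+16=19
Best: 34 pts.

34 pts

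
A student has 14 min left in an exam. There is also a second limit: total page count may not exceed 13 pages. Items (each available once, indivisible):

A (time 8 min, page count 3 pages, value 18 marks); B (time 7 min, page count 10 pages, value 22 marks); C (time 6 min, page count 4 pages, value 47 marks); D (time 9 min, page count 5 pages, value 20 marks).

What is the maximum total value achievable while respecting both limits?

Feasible sets respecting both limits:
- A+C: time 14, page count 7, value 65
- C: time 6, page count 4, value 47
- B: time 7, page count 10, value 22
- D: time 9, page count 5, value 20
Best: 65 marks.

65 marks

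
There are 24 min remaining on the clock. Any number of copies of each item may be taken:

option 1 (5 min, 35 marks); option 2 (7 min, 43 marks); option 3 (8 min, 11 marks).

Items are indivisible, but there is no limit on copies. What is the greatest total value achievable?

156 marks

Best value-per-unit is option 1 at 35/5; filling with it alone gives 4×35 = 140.
Optimal mix: 2×option 1 + 2×option 2 → time 24, value 156.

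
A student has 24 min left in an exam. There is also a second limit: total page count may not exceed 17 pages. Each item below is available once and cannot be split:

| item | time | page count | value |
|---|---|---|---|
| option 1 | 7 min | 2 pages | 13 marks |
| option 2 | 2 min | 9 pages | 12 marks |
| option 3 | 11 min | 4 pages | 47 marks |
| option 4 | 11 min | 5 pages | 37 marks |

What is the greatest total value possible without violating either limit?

84 marks

Feasible sets respecting both limits:
- option 3+option 4: time 22, page count 9, value 84
- option 1+option 2+option 3: time 20, page count 15, value 72
- option 1+option 2+option 4: time 20, page count 16, value 62
Best: 84 marks.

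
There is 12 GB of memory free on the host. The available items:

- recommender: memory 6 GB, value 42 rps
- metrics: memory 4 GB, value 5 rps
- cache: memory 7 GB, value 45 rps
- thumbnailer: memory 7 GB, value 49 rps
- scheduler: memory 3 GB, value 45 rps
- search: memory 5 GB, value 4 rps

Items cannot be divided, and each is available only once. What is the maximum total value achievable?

94 rps

Check high-value combinations within 12 GB:
- thumbnailer+scheduler: memory 7+3=10, value 49+45=94
- cache+scheduler: memory 7+3=10, value 45+45=90
- recommender+scheduler: memory 6+3=9, value 42+45=87
- metrics+thumbnailer: memory 4+7=11, value 5+49=54
Best: 94 rps.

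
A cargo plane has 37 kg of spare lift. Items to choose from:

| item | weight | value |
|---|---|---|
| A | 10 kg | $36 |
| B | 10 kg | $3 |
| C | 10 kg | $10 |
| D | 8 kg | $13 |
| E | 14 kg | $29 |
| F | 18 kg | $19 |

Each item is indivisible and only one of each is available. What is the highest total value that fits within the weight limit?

This is a 0/1 knapsack; check combinations near the capacity.
- A+D+E: weight 10+8+14=32, value 36+13+29=78
- A+C+E: weight 10+10+14=34, value 36+10+29=75
- A+B+E: weight 10+10+14=34, value 36+3+29=68
- A+D+F: weight 10+8+18=36, value 36+13+19=68
- A+E: weight 10+14=24, value 36+29=65
Best: $78.

$78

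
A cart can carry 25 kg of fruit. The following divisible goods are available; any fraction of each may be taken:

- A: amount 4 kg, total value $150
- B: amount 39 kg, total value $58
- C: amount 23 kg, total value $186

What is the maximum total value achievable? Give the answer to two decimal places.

Take in order of value per unit:
- A (150/4 per unit): all 4 → value 150, running total 150.00
- C (186/23 per unit): 21 of 23 → value 21×186/23 = 169.8261, running total 319.83
Total 319.83.

319.83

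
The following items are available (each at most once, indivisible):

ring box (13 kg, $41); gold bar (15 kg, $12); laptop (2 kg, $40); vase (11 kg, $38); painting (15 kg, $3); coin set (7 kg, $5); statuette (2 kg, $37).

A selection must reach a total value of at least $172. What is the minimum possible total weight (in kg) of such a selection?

50

Subsets with value ≥ 172, sorted by total weight:
- ring box+gold bar+laptop+vase+coin set+statuette: weight 50, value 173
- ring box+gold bar+laptop+vase+painting+coin set+statuette: weight 65, value 176
Minimum weight: 50 kg.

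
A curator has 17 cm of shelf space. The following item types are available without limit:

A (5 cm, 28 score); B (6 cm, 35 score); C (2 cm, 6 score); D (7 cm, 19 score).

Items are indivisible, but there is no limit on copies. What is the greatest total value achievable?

98 score

Best value-per-unit is B at 35/6; filling with it alone gives 2×35 = 70.
Optimal mix: 1×A + 2×B → length 17, value 98.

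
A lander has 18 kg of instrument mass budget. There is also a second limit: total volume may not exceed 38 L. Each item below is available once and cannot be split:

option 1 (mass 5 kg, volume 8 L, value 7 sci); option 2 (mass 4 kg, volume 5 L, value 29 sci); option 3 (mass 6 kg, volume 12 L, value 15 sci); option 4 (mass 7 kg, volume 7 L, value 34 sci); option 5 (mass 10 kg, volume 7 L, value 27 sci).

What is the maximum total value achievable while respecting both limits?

78 sci

Feasible sets respecting both limits:
- option 2+option 3+option 4: mass 17, volume 24, value 78
- option 1+option 2+option 4: mass 16, volume 20, value 70
- option 2+option 4: mass 11, volume 12, value 63
- option 4+option 5: mass 17, volume 14, value 61
Best: 78 sci.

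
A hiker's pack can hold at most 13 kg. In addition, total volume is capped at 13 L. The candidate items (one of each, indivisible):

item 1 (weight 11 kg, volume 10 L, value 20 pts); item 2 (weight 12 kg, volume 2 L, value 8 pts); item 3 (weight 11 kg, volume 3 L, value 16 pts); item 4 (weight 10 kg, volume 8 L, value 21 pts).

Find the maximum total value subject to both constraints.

Feasible sets respecting both limits:
- item 4: weight 10, volume 8, value 21
- item 1: weight 11, volume 10, value 20
- item 3: weight 11, volume 3, value 16
Best: 21 pts.

21 pts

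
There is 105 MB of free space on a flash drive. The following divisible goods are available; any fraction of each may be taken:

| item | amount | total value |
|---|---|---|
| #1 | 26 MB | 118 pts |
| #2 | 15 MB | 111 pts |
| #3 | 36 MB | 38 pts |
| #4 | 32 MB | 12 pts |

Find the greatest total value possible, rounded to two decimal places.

Take in order of value per unit:
- #2 (111/15 per unit): all 15 → value 111, running total 111.00
- #1 (118/26 per unit): all 26 → value 118, running total 229.00
- #3 (38/36 per unit): all 36 → value 38, running total 267.00
- #4 (12/32 per unit): 28 of 32 → value 28×12/32 = 10.5000, running total 277.50
Total 277.50.

277.50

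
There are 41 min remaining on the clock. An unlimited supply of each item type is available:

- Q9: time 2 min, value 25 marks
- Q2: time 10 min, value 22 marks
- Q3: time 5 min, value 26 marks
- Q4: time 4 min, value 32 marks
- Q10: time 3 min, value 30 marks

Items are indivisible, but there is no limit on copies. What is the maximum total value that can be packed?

Best value-per-unit is Q9 at 25/2; filling with it alone gives 20×25 = 500.
Optimal mix: 19×Q9 + 1×Q10 → time 41, value 505.

505 marks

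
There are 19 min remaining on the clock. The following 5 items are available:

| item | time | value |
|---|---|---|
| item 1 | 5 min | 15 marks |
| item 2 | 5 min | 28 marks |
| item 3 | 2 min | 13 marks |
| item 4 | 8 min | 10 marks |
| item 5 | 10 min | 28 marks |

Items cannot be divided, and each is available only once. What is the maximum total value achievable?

This is a 0/1 knapsack; check combinations near the capacity.
- item 2+item 3+item 5: time 5+2+10=17, value 28+13+28=69
- item 1+item 2+item 3: time 5+5+2=12, value 15+28+13=56
- item 2+item 5: time 5+10=15, value 28+28=56
- item 1+item 3+item 5: time 5+2+10=17, value 15+13+28=56
- item 1+item 2+item 4: time 5+5+8=18, value 15+28+10=53
Best: 69 marks.

69 marks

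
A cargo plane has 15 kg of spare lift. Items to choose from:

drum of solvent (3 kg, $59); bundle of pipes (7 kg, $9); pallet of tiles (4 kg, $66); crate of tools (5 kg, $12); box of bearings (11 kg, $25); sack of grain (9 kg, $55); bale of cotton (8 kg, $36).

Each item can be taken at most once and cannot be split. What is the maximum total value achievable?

$161

This is a 0/1 knapsack; check combinations near the capacity.
- drum of solvent+pallet of tiles+bale of cotton: weight 3+4+8=15, value 59+66+36=161
- drum of solvent+pallet of tiles+crate of tools: weight 3+4+5=12, value 59+66+12=137
- drum of solvent+bundle of pipes+pallet of tiles: weight 3+7+4=14, value 59+9+66=134
- drum of solvent+pallet of tiles: weight 3+4=7, value 59+66=125
- pallet of tiles+sack of grain: weight 4+9=13, value 66+55=121
Best: $161.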